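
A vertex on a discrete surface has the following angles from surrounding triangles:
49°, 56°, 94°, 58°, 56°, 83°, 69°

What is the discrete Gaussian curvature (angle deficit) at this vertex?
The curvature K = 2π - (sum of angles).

Sum of angles = 465°. K = 360° - 465° = -105° = -7π/12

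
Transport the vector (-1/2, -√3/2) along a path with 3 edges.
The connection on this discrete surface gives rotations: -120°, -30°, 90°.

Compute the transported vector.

Total rotation: (-120°) + (-30°) + 90° = -60°. Final vector: (-1, 0)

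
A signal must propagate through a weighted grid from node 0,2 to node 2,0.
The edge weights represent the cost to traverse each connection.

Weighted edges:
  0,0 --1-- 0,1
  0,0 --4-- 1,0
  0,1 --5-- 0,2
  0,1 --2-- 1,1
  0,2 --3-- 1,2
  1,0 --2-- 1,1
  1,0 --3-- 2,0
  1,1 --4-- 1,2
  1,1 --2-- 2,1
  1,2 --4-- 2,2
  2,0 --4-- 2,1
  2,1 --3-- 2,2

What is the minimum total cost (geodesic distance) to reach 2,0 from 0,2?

Shortest path: 0,2 → 1,2 → 1,1 → 1,0 → 2,0, total weight = 12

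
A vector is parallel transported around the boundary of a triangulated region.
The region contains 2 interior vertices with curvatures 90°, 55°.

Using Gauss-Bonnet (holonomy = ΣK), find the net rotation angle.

Holonomy = total enclosed curvature = 90° + 55° = 145°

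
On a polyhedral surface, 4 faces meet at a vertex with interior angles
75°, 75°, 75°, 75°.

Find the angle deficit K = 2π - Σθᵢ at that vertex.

Sum of angles = 300°. K = 360° - 300° = 60° = π/3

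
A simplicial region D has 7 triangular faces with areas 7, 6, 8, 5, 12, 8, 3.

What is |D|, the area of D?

7 + 6 + 8 + 5 + 12 + 8 + 3 = 49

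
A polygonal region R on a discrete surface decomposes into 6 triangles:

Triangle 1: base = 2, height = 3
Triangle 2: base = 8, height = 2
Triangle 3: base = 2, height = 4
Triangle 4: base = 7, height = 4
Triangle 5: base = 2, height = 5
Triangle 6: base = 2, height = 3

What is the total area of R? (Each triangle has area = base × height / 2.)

(1/2)×2×3 + (1/2)×8×2 + (1/2)×2×4 + (1/2)×7×4 + (1/2)×2×5 + (1/2)×2×3 = 37.0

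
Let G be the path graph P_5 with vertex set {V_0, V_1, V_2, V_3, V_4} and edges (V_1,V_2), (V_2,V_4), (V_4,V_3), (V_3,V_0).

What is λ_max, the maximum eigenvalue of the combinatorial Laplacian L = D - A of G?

The path graph P_n has Laplacian eigenvalues λ_k = 2 − 2cos(kπ/n), k = 0, 1, …, n−1. Here n = 5:
k=0: 2 − 2cos(0) = 0.0; k=1: 2 − 2cos(π/5) = 0.382; k=2: 2 − 2cos(2π/5) = 1.382; k=3: 2 − 2cos(3π/5) = 2.618; k=4: 2 − 2cos(4π/5) = 3.618.
Laplacian eigenvalues: [0.0, 0.382, 1.382, 2.618, 3.618]. Largest eigenvalue (spectral radius) = 3.618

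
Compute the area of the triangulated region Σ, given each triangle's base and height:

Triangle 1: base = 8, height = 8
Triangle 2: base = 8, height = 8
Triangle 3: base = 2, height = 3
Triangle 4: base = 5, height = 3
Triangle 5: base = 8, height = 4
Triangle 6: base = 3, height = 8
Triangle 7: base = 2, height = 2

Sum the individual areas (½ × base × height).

(1/2)×8×8 + (1/2)×8×8 + (1/2)×2×3 + (1/2)×5×3 + (1/2)×8×4 + (1/2)×3×8 + (1/2)×2×2 = 104.5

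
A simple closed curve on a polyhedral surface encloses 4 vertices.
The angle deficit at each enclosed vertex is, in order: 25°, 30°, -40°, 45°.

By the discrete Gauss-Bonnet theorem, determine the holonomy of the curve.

Holonomy = total enclosed curvature = 25° + 30° + (-40°) + 45° = 60°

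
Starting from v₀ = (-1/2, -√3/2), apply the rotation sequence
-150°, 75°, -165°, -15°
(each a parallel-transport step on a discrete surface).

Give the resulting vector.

Total rotation: (-150°) + 75° + (-165°) + (-15°) = -255° ≡ 105° (mod 360°). Final vector: (0.9659, -0.2588)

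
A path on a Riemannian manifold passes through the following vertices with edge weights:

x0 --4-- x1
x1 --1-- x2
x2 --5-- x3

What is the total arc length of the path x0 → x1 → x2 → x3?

Arc length = 4 + 1 + 5 = 10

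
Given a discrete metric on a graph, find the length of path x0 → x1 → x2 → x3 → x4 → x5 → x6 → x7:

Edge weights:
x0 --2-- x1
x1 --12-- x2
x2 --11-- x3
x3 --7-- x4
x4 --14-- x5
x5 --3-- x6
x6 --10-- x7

Arc length = 2 + 12 + 11 + 7 + 14 + 3 + 10 = 59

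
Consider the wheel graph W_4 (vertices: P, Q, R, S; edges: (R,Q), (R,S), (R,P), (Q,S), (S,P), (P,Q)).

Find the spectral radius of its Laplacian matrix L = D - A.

The wheel W_4 is the join K_1 ∨ C_3 (a hub joined to every vertex of a cycle of length 3). For a join G ∨ H (G on p vertices, H on q vertices) the Laplacian spectrum is 0, p+q, the eigenvalues of L(G) other than one 0 each shifted by +q, and the eigenvalues of L(H) other than one 0 each shifted by +p. With G = K_1 (p = 1, nothing left after dropping its 0) and H = C_3 (q = 3, eigenvalues 2 − 2cos(2πk/3), k = 0, …, 2; drop k = 0), the spectrum of W_4 is 0, 4, and 1 + (2 − 2cos(2πk/3)) = 3 − 2cos(2πk/3) for k = 1, …, 2:
k=1: 3 − 2cos(2π/3) = 4.0; k=2: 3 − 2cos(4π/3) = 4.0.
Laplacian eigenvalues: [0.0, 4.0, 4.0, 4.0]. Largest eigenvalue (spectral radius) = 4.0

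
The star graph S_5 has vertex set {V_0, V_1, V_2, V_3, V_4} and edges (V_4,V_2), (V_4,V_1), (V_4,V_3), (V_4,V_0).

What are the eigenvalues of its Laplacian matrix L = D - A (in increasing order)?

The star S_5 is the complete bipartite graph K_{1,4} (one hub of degree 4, 4 leaves of degree 1). The Laplacian spectrum of K_{p,q} is 0, p (multiplicity q−1), q (multiplicity p−1), p+q. With p = 1, q = 4: 0 once, 1 with multiplicity 3, and 5 once. (Check: trace L = sum of degrees = 8 = 3·1 + 5.)
Laplacian eigenvalues (increasing order): [0.0, 1.0, 1.0, 1.0, 5.0]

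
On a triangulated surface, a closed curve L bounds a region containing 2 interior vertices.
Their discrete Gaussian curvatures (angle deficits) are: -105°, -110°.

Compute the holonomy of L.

Holonomy = total enclosed curvature = (-105°) + (-110°) = -215°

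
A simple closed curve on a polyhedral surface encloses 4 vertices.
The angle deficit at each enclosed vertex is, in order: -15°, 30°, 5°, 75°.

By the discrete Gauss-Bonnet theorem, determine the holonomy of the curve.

Holonomy = total enclosed curvature = (-15°) + 30° + 5° + 75° = 95°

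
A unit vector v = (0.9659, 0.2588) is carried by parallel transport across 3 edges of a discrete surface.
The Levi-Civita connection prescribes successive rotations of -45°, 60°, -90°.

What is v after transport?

Total rotation: (-45°) + 60° + (-90°) = -75°. Final vector: (0.5000, -0.8660)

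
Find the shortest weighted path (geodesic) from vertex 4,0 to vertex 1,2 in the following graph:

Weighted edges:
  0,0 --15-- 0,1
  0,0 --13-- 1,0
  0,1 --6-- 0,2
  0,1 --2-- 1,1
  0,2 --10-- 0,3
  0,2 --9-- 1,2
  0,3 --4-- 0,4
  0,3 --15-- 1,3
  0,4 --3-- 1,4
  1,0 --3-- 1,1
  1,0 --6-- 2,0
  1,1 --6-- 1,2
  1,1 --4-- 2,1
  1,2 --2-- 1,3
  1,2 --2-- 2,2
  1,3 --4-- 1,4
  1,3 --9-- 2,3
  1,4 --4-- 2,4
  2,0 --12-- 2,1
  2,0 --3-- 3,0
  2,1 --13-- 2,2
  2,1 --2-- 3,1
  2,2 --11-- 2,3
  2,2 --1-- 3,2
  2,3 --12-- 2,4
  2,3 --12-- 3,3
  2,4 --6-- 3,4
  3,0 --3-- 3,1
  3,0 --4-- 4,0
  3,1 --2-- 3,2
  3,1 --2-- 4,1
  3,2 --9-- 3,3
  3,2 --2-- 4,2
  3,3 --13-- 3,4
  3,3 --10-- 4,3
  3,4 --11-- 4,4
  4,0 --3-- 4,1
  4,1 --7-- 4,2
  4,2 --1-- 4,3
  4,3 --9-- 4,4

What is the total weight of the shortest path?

Shortest path: 4,0 → 4,1 → 3,1 → 3,2 → 2,2 → 1,2, total weight = 10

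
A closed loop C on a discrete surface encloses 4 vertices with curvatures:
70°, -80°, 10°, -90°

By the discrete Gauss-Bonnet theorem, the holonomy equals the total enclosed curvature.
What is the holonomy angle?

Holonomy = total enclosed curvature = 70° + (-80°) + 10° + (-90°) = -90°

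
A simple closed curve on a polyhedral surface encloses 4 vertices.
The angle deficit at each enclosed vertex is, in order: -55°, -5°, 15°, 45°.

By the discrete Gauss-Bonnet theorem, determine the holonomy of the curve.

Holonomy = total enclosed curvature = (-55°) + (-5°) + 15° + 45° = 0°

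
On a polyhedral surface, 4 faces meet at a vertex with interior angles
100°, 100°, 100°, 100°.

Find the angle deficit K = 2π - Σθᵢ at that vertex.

Sum of angles = 400°. K = 360° - 400° = -40° = -2π/9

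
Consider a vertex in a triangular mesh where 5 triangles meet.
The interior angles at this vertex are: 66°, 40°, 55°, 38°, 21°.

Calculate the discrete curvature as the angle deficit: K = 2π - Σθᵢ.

Sum of angles = 220°. K = 360° - 220° = 140° = 7π/9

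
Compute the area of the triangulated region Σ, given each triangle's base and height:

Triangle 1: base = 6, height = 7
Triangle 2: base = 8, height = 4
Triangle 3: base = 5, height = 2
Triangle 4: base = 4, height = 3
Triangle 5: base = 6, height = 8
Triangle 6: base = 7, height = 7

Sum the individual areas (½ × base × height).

(1/2)×6×7 + (1/2)×8×4 + (1/2)×5×2 + (1/2)×4×3 + (1/2)×6×8 + (1/2)×7×7 = 96.5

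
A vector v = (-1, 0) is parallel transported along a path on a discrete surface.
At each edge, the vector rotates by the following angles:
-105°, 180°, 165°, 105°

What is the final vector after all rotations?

Total rotation: (-105°) + 180° + 165° + 105° = 345° ≡ -15° (mod 360°). Final vector: (-0.9659, 0.2588)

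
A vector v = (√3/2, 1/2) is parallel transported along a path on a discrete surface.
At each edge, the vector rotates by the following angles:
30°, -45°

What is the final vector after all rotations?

Total rotation: 30° + (-45°) = -15°. Final vector: (0.9659, 0.2588)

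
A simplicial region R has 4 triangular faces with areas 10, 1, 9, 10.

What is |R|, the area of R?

10 + 1 + 9 + 10 = 30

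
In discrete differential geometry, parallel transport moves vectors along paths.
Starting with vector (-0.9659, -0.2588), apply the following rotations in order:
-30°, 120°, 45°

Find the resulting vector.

Total rotation: (-30°) + 120° + 45° = 135°. Final vector: (0.8660, -0.5000)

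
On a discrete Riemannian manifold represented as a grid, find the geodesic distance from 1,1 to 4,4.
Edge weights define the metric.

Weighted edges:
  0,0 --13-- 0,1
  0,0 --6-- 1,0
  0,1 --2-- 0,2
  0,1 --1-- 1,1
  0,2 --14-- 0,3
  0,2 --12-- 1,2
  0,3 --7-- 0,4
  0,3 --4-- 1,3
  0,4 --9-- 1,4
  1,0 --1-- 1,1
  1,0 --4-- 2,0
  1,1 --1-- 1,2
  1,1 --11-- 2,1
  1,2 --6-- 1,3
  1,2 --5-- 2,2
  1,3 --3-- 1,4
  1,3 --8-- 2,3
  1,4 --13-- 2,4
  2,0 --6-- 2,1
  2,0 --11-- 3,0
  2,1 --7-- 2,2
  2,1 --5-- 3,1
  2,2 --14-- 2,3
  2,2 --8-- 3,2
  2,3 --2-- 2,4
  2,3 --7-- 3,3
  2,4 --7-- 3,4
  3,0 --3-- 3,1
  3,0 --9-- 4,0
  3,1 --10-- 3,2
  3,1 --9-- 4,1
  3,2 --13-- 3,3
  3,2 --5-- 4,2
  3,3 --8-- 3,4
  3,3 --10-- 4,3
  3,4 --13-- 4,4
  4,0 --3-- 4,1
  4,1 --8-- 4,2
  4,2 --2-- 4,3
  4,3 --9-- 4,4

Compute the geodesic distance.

Shortest path: 1,1 → 1,2 → 2,2 → 3,2 → 4,2 → 4,3 → 4,4, total weight = 30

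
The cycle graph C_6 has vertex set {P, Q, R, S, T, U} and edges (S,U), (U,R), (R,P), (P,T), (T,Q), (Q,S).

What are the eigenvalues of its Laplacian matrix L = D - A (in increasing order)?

The cycle graph C_n has Laplacian eigenvalues λ_k = 2 − 2cos(2πk/n), k = 0, 1, …, n−1. Here n = 6:
k=0: 2 − 2cos(0) = 0.0; k=1: 2 − 2cos(π/3) = 1.0; k=2: 2 − 2cos(2π/3) = 3.0; k=3: 2 − 2cos(π) = 4.0; k=4: 2 − 2cos(4π/3) = 3.0; k=5: 2 − 2cos(5π/3) = 1.0.
Laplacian eigenvalues (increasing order): [0.0, 1.0, 1.0, 3.0, 3.0, 4.0]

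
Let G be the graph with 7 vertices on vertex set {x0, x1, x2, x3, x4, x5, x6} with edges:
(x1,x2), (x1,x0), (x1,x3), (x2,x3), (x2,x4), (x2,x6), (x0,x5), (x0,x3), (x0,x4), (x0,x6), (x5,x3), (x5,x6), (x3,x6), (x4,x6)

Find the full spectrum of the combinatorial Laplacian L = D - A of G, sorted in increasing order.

Degrees: deg(x0) = 5, deg(x1) = 3, deg(x2) = 4, deg(x3) = 5, deg(x4) = 3, deg(x5) = 3, deg(x6) = 5.
L = D − A with rows/columns ordered (x0, x1, x2, x3, x4, x5, x6):
  [ 5, -1,  0, -1, -1, -1, -1]
  [-1,  3, -1, -1,  0,  0,  0]
  [ 0, -1,  4, -1, -1,  0, -1]
  [-1, -1, -1,  5,  0, -1, -1]
  [-1,  0, -1,  0,  3,  0, -1]
  [-1,  0,  0, -1,  0,  3, -1]
  [-1,  0, -1, -1, -1, -1,  5]
Characteristic polynomial: det(λI − L) = λ(λ² − 8λ + 14)(λ² − 9λ + 17)(λ² − 11λ + 29).
Roots: λ = 0; (λ² − 8λ + 14) = 0 ⇒ λ = 4 ± √2 ≈ 2.5858, 5.4142; (λ² − 9λ + 17) = 0 ⇒ λ = (9 ± √13)/2 ≈ 2.6972, 6.3028; (λ² − 11λ + 29) = 0 ⇒ λ = (11 ± √5)/2 ≈ 4.382, 6.618.
(Check: the roots sum (with multiplicity) to 28, matching trace L = Σdeg = 2·14 = 28.)
Laplacian eigenvalues (increasing order): [0.0, 2.5858, 2.6972, 4.382, 5.4142, 6.3028, 6.618]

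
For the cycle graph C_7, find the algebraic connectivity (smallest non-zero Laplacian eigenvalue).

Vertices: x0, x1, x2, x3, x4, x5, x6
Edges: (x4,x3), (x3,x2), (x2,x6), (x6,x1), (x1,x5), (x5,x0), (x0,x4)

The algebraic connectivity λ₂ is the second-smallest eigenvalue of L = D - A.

The cycle graph C_n has Laplacian eigenvalues λ_k = 2 − 2cos(2πk/n), k = 0, 1, …, n−1. Here n = 7:
k=0: 2 − 2cos(0) = 0.0; k=1: 2 − 2cos(2π/7) = 0.753; k=2: 2 − 2cos(4π/7) = 2.445; k=3: 2 − 2cos(6π/7) = 3.8019; k=4: 2 − 2cos(8π/7) = 3.8019; k=5: 2 − 2cos(10π/7) = 2.445; k=6: 2 − 2cos(12π/7) = 0.753.
Laplacian eigenvalues: [0.0, 0.753, 0.753, 2.445, 2.445, 3.8019, 3.8019]. Algebraic connectivity (smallest non-zero eigenvalue) = 0.753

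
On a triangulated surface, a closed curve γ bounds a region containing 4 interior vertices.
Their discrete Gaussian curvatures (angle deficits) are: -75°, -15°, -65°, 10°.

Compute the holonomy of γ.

Holonomy = total enclosed curvature = (-75°) + (-15°) + (-65°) + 10° = -145°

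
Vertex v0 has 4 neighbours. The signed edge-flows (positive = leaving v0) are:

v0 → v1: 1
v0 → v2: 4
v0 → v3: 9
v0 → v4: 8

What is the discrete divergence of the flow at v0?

Divergence = sum of outgoing flows = 1 + 4 + 9 + 8 = 22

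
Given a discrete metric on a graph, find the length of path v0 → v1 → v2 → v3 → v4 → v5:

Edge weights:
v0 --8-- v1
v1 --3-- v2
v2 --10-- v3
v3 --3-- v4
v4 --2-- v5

Arc length = 8 + 3 + 10 + 3 + 2 = 26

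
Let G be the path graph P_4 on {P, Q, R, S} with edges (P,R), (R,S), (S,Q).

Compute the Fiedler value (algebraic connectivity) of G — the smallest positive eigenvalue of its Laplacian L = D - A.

The path graph P_n has Laplacian eigenvalues λ_k = 2 − 2cos(kπ/n), k = 0, 1, …, n−1. Here n = 4:
k=0: 2 − 2cos(0) = 0.0; k=1: 2 − 2cos(π/4) = 0.5858; k=2: 2 − 2cos(π/2) = 2.0; k=3: 2 − 2cos(3π/4) = 3.4142.
Laplacian eigenvalues: [0.0, 0.5858, 2.0, 3.4142]. Algebraic connectivity (smallest non-zero eigenvalue) = 0.5858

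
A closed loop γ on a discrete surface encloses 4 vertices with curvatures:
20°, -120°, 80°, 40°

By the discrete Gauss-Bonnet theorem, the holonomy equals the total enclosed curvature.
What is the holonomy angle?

Holonomy = total enclosed curvature = 20° + (-120°) + 80° + 40° = 20°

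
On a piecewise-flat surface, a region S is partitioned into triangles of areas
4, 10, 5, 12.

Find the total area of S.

4 + 10 + 5 + 12 = 31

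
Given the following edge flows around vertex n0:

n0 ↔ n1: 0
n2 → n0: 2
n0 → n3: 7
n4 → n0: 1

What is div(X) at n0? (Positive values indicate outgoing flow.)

Divergence = sum of outgoing flows = 0 + (-2) + 7 + (-1) = 4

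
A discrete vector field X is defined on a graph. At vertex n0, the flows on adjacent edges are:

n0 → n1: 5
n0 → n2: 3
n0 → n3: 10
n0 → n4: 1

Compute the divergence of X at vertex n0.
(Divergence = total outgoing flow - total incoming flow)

Divergence = sum of outgoing flows = 5 + 3 + 10 + 1 = 19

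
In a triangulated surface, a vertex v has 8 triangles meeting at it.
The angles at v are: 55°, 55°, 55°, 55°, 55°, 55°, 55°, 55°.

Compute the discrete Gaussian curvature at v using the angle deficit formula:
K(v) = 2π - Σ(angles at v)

Sum of angles = 440°. K = 360° - 440° = -80°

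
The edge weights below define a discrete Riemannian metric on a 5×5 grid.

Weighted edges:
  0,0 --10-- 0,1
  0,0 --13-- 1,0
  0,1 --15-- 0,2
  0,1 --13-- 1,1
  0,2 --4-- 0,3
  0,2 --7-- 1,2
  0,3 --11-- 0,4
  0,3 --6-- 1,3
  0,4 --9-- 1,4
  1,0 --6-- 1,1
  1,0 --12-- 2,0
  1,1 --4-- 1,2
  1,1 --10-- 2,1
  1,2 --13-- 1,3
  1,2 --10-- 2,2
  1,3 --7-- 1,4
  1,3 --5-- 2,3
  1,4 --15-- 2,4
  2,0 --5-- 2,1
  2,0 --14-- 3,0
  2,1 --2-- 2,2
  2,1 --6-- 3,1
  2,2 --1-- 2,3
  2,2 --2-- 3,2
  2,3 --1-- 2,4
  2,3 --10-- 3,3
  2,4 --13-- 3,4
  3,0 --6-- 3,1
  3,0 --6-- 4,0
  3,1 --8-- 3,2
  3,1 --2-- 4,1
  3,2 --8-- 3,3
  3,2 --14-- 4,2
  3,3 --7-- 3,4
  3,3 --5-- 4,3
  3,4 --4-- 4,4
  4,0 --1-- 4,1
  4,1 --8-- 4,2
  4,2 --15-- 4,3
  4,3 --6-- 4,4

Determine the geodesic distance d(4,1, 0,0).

Shortest path: 4,1 → 3,1 → 2,1 → 1,1 → 1,0 → 0,0, total weight = 37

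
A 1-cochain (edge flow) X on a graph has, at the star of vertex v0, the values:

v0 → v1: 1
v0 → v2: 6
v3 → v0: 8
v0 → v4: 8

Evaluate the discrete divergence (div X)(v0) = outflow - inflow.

Divergence = sum of outgoing flows = 1 + 6 + (-8) + 8 = 7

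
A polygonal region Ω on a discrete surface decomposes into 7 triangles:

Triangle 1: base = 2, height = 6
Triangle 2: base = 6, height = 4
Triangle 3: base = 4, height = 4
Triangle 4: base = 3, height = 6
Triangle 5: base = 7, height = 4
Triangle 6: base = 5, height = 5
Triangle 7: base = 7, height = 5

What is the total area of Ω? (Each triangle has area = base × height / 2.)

(1/2)×2×6 + (1/2)×6×4 + (1/2)×4×4 + (1/2)×3×6 + (1/2)×7×4 + (1/2)×5×5 + (1/2)×7×5 = 79.0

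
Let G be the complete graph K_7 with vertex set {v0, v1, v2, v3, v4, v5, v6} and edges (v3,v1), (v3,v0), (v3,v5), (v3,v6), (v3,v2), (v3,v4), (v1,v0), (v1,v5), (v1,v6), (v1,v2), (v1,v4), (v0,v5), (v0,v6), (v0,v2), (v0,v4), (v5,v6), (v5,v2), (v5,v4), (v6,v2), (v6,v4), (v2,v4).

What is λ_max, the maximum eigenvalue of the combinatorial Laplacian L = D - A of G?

For the complete graph K_n, L = nI − J (J = all-ones matrix). J has eigenvalues n (once, eigenvector 𝟙) and 0 (multiplicity n−1), so L has eigenvalues 0 (once) and n (multiplicity n−1). Here n = 7: eigenvalue 0 once and 7 with multiplicity 6.
Laplacian eigenvalues: [0.0, 7.0, 7.0, 7.0, 7.0, 7.0, 7.0]. Largest eigenvalue (spectral radius) = 7.0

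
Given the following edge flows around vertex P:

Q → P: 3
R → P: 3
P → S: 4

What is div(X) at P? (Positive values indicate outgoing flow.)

Divergence = sum of outgoing flows = (-3) + (-3) + 4 = -2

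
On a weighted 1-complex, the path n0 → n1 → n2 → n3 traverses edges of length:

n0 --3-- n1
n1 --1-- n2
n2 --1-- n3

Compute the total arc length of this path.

Arc length = 3 + 1 + 1 = 5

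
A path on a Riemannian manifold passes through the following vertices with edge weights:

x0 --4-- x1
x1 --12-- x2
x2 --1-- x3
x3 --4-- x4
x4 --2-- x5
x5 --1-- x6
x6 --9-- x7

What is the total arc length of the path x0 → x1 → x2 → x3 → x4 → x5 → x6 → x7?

Arc length = 4 + 12 + 1 + 4 + 2 + 1 + 9 = 33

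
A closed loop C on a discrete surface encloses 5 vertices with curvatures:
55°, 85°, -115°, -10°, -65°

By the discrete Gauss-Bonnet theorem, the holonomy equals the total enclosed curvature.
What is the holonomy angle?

Holonomy = total enclosed curvature = 55° + 85° + (-115°) + (-10°) + (-65°) = -50°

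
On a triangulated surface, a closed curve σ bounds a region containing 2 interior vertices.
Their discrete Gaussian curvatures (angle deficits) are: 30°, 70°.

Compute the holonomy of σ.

Holonomy = total enclosed curvature = 30° + 70° = 100°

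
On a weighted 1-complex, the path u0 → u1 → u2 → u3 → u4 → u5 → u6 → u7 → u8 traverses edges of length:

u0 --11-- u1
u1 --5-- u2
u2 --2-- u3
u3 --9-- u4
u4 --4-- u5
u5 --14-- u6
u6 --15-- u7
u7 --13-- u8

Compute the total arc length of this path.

Arc length = 11 + 5 + 2 + 9 + 4 + 14 + 15 + 13 = 73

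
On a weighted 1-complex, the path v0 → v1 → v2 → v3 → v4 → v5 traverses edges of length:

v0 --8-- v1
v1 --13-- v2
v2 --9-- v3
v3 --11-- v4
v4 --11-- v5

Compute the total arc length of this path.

Arc length = 8 + 13 + 9 + 11 + 11 = 52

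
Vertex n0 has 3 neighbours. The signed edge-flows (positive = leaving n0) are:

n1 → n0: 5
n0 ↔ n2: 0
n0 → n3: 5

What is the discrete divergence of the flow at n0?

Divergence = sum of outgoing flows = (-5) + 0 + 5 = 0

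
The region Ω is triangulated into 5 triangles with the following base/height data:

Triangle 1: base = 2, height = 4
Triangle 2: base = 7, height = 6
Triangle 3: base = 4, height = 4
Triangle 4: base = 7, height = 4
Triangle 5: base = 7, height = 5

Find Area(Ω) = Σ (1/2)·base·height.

(1/2)×2×4 + (1/2)×7×6 + (1/2)×4×4 + (1/2)×7×4 + (1/2)×7×5 = 64.5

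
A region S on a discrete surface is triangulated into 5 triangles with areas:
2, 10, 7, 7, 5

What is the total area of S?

2 + 10 + 7 + 7 + 5 = 31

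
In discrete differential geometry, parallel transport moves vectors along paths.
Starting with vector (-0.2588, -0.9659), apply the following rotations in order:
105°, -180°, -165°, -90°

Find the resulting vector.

Total rotation: 105° + (-180°) + (-165°) + (-90°) = -330° ≡ 30° (mod 360°). Final vector: (0.2588, -0.9659)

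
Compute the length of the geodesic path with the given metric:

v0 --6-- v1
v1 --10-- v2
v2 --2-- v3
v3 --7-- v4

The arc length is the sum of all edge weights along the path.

Arc length = 6 + 10 + 2 + 7 = 25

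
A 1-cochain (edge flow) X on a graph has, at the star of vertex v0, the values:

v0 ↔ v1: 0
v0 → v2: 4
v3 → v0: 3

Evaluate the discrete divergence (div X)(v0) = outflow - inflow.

Divergence = sum of outgoing flows = 0 + 4 + (-3) = 1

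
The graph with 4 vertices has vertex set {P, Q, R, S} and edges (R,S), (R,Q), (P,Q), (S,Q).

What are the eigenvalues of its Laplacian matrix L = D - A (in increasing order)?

Degrees: deg(P) = 1, deg(Q) = 3, deg(R) = 2, deg(S) = 2.
L = D − A with rows/columns ordered (P, Q, R, S):
  [ 1, -1,  0,  0]
  [-1,  3, -1, -1]
  [ 0, -1,  2, -1]
  [ 0, -1, -1,  2]
Characteristic polynomial: det(λI − L) = λ(λ − 1)(λ − 3)(λ − 4).
Roots: λ = 0; (λ − 1) = 0 ⇒ λ = 1; (λ − 3) = 0 ⇒ λ = 3; (λ − 4) = 0 ⇒ λ = 4.
(Check: the roots sum (with multiplicity) to 8, matching trace L = Σdeg = 2·4 = 8.)
Laplacian eigenvalues (increasing order): [0.0, 1.0, 3.0, 4.0]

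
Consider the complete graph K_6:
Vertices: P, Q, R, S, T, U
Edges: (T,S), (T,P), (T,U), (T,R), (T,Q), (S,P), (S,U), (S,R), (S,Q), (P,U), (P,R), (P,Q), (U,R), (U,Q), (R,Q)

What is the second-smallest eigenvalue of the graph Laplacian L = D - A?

For the complete graph K_n, L = nI − J (J = all-ones matrix). J has eigenvalues n (once, eigenvector 𝟙) and 0 (multiplicity n−1), so L has eigenvalues 0 (once) and n (multiplicity n−1). Here n = 6: eigenvalue 0 once and 6 with multiplicity 5.
Laplacian eigenvalues: [0.0, 6.0, 6.0, 6.0, 6.0, 6.0]. Algebraic connectivity (smallest non-zero eigenvalue) = 6.0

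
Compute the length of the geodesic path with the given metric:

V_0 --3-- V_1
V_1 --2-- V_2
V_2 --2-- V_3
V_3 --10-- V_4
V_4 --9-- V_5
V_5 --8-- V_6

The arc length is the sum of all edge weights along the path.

Arc length = 3 + 2 + 2 + 10 + 9 + 8 = 34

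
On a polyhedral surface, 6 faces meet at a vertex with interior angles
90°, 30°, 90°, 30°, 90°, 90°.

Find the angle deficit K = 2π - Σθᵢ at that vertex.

Sum of angles = 420°. K = 360° - 420° = -60° = -π/3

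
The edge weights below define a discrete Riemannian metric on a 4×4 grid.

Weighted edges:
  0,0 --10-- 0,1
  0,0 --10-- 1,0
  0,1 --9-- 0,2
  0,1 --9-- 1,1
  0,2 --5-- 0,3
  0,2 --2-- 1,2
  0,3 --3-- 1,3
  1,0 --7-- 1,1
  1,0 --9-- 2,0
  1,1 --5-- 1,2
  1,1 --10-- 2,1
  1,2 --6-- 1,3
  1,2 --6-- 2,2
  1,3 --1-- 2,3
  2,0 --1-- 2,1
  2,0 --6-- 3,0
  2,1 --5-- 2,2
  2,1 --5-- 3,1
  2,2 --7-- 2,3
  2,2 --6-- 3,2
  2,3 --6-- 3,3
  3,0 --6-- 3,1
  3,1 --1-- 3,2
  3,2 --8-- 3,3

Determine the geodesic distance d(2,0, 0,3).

Shortest path: 2,0 → 2,1 → 2,2 → 2,3 → 1,3 → 0,3, total weight = 17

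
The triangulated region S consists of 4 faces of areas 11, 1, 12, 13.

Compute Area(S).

11 + 1 + 12 + 13 = 37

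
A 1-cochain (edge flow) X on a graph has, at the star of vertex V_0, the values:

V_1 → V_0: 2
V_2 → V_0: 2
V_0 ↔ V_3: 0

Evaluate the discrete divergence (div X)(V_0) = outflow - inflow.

Divergence = sum of outgoing flows = (-2) + (-2) + 0 = -4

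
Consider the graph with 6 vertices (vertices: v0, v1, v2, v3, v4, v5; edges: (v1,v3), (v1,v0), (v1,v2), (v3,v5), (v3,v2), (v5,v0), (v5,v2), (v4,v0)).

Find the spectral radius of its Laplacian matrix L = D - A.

Degrees: deg(v0) = 3, deg(v1) = 3, deg(v2) = 3, deg(v3) = 3, deg(v4) = 1, deg(v5) = 3.
L = D − A with rows/columns ordered (v0, v1, v2, v3, v4, v5):
  [ 3, -1,  0,  0, -1, -1]
  [-1,  3, -1, -1,  0,  0]
  [ 0, -1,  3, -1,  0, -1]
  [ 0, -1, -1,  3,  0, -1]
  [-1,  0,  0,  0,  1,  0]
  [-1,  0, -1, -1,  0,  3]
Characteristic polynomial: det(λI − L) = λ(λ² − 6λ + 4)(λ − 3)²(λ − 4).
Roots: λ = 0; (λ² − 6λ + 4) = 0 ⇒ λ = 3 ± √5 ≈ 0.7639, 5.2361; (λ − 3) = 0 ⇒ λ = 3 (multiplicity 2); (λ − 4) = 0 ⇒ λ = 4.
(Check: the roots sum (with multiplicity) to 16, matching trace L = Σdeg = 2·8 = 16.)
Laplacian eigenvalues: [0.0, 0.7639, 3.0, 3.0, 4.0, 5.2361]. Largest eigenvalue (spectral radius) = 5.2361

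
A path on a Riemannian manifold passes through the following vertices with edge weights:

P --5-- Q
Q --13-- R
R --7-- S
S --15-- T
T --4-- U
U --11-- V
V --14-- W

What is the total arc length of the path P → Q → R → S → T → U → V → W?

Arc length = 5 + 13 + 7 + 15 + 4 + 11 + 14 = 69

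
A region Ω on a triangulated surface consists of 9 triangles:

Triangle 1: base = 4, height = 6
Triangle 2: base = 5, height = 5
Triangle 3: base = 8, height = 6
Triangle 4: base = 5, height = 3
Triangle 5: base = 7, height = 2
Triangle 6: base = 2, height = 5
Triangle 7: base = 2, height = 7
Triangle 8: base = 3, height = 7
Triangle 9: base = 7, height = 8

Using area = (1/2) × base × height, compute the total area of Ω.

(1/2)×4×6 + (1/2)×5×5 + (1/2)×8×6 + (1/2)×5×3 + (1/2)×7×2 + (1/2)×2×5 + (1/2)×2×7 + (1/2)×3×7 + (1/2)×7×8 = 113.5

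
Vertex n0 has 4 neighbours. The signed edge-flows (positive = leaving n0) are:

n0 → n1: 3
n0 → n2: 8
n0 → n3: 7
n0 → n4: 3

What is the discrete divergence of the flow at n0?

Divergence = sum of outgoing flows = 3 + 8 + 7 + 3 = 21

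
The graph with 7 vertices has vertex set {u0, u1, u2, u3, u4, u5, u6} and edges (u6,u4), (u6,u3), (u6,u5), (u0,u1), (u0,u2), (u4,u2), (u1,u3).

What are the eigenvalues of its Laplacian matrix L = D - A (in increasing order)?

Degrees: deg(u0) = 2, deg(u1) = 2, deg(u2) = 2, deg(u3) = 2, deg(u4) = 2, deg(u5) = 1, deg(u6) = 3.
L = D − A with rows/columns ordered (u0, u1, u2, u3, u4, u5, u6):
  [ 2, -1, -1,  0,  0,  0,  0]
  [-1,  2,  0, -1,  0,  0,  0]
  [-1,  0,  2,  0, -1,  0,  0]
  [ 0, -1,  0,  2,  0,  0, -1]
  [ 0,  0, -1,  0,  2,  0, -1]
  [ 0,  0,  0,  0,  0,  1, -1]
  [ 0,  0,  0, -1, -1, -1,  3]
Characteristic polynomial: det(λI − L) = λ(λ² − 4λ + 2)(λ − 1)(λ² − 6λ + 7)(λ − 3).
Roots: λ = 0; (λ² − 4λ + 2) = 0 ⇒ λ = 2 ± √2 ≈ 0.5858, 3.4142; (λ − 1) = 0 ⇒ λ = 1; (λ² − 6λ + 7) = 0 ⇒ λ = 3 ± √2 ≈ 1.5858, 4.4142; (λ − 3) = 0 ⇒ λ = 3.
(Check: the roots sum (with multiplicity) to 14, matching trace L = Σdeg = 2·7 = 14.)
Laplacian eigenvalues (increasing order): [0.0, 0.5858, 1.0, 1.5858, 3.0, 3.4142, 4.4142]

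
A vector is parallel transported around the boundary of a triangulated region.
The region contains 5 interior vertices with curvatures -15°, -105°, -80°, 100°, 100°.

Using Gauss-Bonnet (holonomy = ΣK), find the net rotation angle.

Holonomy = total enclosed curvature = (-15°) + (-105°) + (-80°) + 100° + 100° = 0°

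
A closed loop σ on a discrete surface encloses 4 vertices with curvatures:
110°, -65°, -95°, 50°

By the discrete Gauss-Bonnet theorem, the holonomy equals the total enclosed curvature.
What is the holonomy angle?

Holonomy = total enclosed curvature = 110° + (-65°) + (-95°) + 50° = 0°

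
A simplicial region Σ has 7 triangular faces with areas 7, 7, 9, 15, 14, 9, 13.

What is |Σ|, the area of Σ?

7 + 7 + 9 + 15 + 14 + 9 + 13 = 74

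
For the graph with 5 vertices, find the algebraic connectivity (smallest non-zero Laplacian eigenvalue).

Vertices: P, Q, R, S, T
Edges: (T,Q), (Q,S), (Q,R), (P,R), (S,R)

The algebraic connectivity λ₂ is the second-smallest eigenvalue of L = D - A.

Degrees: deg(P) = 1, deg(Q) = 3, deg(R) = 3, deg(S) = 2, deg(T) = 1.
L = D − A with rows/columns ordered (P, Q, R, S, T):
  [ 1,  0, -1,  0,  0]
  [ 0,  3, -1, -1, -1]
  [-1, -1,  3, -1,  0]
  [ 0, -1, -1,  2,  0]
  [ 0, -1,  0,  0,  1]
Characteristic polynomial: det(λI − L) = λ(λ² − 5λ + 3)(λ² − 5λ + 5).
Roots: λ = 0; (λ² − 5λ + 3) = 0 ⇒ λ = (5 ± √13)/2 ≈ 0.6972, 4.3028; (λ² − 5λ + 5) = 0 ⇒ λ = (5 ± √5)/2 ≈ 1.382, 3.618.
(Check: the roots sum (with multiplicity) to 10, matching trace L = Σdeg = 2·5 = 10.)
Laplacian eigenvalues: [0.0, 0.6972, 1.382, 3.618, 4.3028]. Algebraic connectivity (smallest non-zero eigenvalue) = 0.6972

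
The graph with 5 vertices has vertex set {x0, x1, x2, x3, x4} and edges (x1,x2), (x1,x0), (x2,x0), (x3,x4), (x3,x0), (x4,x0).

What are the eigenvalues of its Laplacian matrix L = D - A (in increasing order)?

Degrees: deg(x0) = 4, deg(x1) = 2, deg(x2) = 2, deg(x3) = 2, deg(x4) = 2.
L = D − A with rows/columns ordered (x0, x1, x2, x3, x4):
  [ 4, -1, -1, -1, -1]
  [-1,  2, -1,  0,  0]
  [-1, -1,  2,  0,  0]
  [-1,  0,  0,  2, -1]
  [-1,  0,  0, -1,  2]
Characteristic polynomial: det(λI − L) = λ(λ − 1)(λ − 3)²(λ − 5).
Roots: λ = 0; (λ − 1) = 0 ⇒ λ = 1; (λ − 3) = 0 ⇒ λ = 3 (multiplicity 2); (λ − 5) = 0 ⇒ λ = 5.
(Check: the roots sum (with multiplicity) to 12, matching trace L = Σdeg = 2·6 = 12.)
Laplacian eigenvalues (increasing order): [0.0, 1.0, 3.0, 3.0, 5.0]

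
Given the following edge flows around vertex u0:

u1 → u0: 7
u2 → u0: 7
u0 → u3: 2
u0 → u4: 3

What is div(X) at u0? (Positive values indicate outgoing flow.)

Divergence = sum of outgoing flows = (-7) + (-7) + 2 + 3 = -9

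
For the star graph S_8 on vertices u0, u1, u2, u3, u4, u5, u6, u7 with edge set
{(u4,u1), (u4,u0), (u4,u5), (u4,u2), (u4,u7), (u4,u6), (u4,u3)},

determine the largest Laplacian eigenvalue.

The star S_8 is the complete bipartite graph K_{1,7} (one hub of degree 7, 7 leaves of degree 1). The Laplacian spectrum of K_{p,q} is 0, p (multiplicity q−1), q (multiplicity p−1), p+q. With p = 1, q = 7: 0 once, 1 with multiplicity 6, and 8 once. (Check: trace L = sum of degrees = 14 = 6·1 + 8.)
Laplacian eigenvalues: [0.0, 1.0, 1.0, 1.0, 1.0, 1.0, 1.0, 8.0]. Largest eigenvalue (spectral radius) = 8.0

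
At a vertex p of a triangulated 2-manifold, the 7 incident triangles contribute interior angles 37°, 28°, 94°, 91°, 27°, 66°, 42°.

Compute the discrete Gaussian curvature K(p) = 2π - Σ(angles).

Sum of angles = 385°. K = 360° - 385° = -25° = -5π/36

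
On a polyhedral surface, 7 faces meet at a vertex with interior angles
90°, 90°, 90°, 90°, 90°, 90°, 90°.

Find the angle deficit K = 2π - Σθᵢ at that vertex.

Sum of angles = 630°. K = 360° - 630° = -270° = -3π/2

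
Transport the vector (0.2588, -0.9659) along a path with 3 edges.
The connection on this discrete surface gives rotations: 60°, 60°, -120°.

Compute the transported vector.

Total rotation: 60° + 60° + (-120°) = 0°. Final vector: (0.2588, -0.9659)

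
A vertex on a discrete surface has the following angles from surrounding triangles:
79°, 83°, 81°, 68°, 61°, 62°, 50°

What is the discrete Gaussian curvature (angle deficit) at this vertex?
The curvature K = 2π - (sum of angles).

Sum of angles = 484°. K = 360° - 484° = -124° = -31π/45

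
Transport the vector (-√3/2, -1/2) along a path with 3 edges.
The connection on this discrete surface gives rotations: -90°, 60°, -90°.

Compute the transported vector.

Total rotation: (-90°) + 60° + (-90°) = -120°. Final vector: (0, 1)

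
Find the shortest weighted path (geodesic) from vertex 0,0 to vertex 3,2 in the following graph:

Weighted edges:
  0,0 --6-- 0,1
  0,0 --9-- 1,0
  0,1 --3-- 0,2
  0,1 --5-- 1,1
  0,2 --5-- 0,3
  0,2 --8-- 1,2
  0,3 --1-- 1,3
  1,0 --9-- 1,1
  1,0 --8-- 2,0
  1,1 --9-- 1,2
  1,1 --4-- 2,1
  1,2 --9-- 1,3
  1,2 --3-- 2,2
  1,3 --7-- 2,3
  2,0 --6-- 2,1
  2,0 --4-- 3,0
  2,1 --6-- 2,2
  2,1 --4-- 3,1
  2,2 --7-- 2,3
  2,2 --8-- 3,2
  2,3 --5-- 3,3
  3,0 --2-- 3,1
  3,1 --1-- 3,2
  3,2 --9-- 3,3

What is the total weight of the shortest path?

Shortest path: 0,0 → 0,1 → 1,1 → 2,1 → 3,1 → 3,2, total weight = 20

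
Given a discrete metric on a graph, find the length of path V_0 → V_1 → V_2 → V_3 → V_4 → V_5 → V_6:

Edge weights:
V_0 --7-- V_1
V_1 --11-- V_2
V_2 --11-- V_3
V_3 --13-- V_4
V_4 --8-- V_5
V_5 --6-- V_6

Arc length = 7 + 11 + 11 + 13 + 8 + 6 = 56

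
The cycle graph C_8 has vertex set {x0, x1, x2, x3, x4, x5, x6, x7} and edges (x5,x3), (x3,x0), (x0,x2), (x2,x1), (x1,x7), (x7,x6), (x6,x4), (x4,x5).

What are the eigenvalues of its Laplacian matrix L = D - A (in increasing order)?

The cycle graph C_n has Laplacian eigenvalues λ_k = 2 − 2cos(2πk/n), k = 0, 1, …, n−1. Here n = 8:
k=0: 2 − 2cos(0) = 0.0; k=1: 2 − 2cos(π/4) = 0.5858; k=2: 2 − 2cos(π/2) = 2.0; k=3: 2 − 2cos(3π/4) = 3.4142; k=4: 2 − 2cos(π) = 4.0; k=5: 2 − 2cos(5π/4) = 3.4142; k=6: 2 − 2cos(3π/2) = 2.0; k=7: 2 − 2cos(7π/4) = 0.5858.
Laplacian eigenvalues (increasing order): [0.0, 0.5858, 0.5858, 2.0, 2.0, 3.4142, 3.4142, 4.0]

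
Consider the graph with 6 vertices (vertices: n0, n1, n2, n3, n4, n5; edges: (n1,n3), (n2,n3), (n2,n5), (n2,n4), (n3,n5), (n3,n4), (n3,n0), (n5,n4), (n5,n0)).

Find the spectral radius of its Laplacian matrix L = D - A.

Degrees: deg(n0) = 2, deg(n1) = 1, deg(n2) = 3, deg(n3) = 5, deg(n4) = 3, deg(n5) = 4.
L = D − A with rows/columns ordered (n0, n1, n2, n3, n4, n5):
  [ 2,  0,  0, -1,  0, -1]
  [ 0,  1,  0, -1,  0,  0]
  [ 0,  0,  3, -1, -1, -1]
  [-1, -1, -1,  5, -1, -1]
  [ 0,  0, -1, -1,  3, -1]
  [-1,  0, -1, -1, -1,  4]
Characteristic polynomial: det(λI − L) = λ(λ − 1)(λ − 2)(λ − 4)(λ − 5)(λ − 6).
Roots: λ = 0; (λ − 1) = 0 ⇒ λ = 1; (λ − 2) = 0 ⇒ λ = 2; (λ − 4) = 0 ⇒ λ = 4; (λ − 5) = 0 ⇒ λ = 5; (λ − 6) = 0 ⇒ λ = 6.
(Check: the roots sum (with multiplicity) to 18, matching trace L = Σdeg = 2·9 = 18.)
Laplacian eigenvalues: [0.0, 1.0, 2.0, 4.0, 5.0, 6.0]. Largest eigenvalue (spectral radius) = 6.0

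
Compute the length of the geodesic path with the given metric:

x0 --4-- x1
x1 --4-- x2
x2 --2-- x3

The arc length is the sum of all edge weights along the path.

Arc length = 4 + 4 + 2 = 10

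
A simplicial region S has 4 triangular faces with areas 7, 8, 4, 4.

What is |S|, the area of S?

7 + 8 + 4 + 4 = 23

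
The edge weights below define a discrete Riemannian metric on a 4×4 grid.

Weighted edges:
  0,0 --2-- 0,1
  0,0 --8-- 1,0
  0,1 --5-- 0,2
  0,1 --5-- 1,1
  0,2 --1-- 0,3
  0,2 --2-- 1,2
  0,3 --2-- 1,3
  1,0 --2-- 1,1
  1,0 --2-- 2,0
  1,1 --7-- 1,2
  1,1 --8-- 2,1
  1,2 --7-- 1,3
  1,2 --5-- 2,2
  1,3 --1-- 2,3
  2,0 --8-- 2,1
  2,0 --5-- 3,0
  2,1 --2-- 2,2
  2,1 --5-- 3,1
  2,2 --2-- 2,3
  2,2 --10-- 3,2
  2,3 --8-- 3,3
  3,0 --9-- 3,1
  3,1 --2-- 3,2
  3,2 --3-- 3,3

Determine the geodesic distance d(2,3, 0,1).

Shortest path: 2,3 → 1,3 → 0,3 → 0,2 → 0,1, total weight = 9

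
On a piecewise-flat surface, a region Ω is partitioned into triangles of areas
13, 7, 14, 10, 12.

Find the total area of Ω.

13 + 7 + 14 + 10 + 12 = 56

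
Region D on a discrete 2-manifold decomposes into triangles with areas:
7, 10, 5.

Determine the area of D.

7 + 10 + 5 = 22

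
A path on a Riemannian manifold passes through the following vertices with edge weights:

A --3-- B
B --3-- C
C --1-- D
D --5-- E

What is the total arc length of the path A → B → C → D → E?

Arc length = 3 + 3 + 1 + 5 = 12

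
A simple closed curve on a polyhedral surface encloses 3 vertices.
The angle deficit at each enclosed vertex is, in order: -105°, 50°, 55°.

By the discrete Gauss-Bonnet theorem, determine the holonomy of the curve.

Holonomy = total enclosed curvature = (-105°) + 50° + 55° = 0°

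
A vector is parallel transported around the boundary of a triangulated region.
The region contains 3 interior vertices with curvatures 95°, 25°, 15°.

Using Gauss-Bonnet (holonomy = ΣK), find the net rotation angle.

Holonomy = total enclosed curvature = 95° + 25° + 15° = 135°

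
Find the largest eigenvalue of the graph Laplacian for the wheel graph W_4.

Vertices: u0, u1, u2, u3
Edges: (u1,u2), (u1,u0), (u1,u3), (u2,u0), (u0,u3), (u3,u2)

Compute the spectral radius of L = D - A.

The wheel W_4 is the join K_1 ∨ C_3 (a hub joined to every vertex of a cycle of length 3). For a join G ∨ H (G on p vertices, H on q vertices) the Laplacian spectrum is 0, p+q, the eigenvalues of L(G) other than one 0 each shifted by +q, and the eigenvalues of L(H) other than one 0 each shifted by +p. With G = K_1 (p = 1, nothing left after dropping its 0) and H = C_3 (q = 3, eigenvalues 2 − 2cos(2πk/3), k = 0, …, 2; drop k = 0), the spectrum of W_4 is 0, 4, and 1 + (2 − 2cos(2πk/3)) = 3 − 2cos(2πk/3) for k = 1, …, 2:
k=1: 3 − 2cos(2π/3) = 4.0; k=2: 3 − 2cos(4π/3) = 4.0.
Laplacian eigenvalues: [0.0, 4.0, 4.0, 4.0]. Largest eigenvalue (spectral radius) = 4.0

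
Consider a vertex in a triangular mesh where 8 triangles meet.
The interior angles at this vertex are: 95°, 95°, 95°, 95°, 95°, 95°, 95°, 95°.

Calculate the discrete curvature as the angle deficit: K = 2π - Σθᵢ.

Sum of angles = 760°. K = 360° - 760° = -400°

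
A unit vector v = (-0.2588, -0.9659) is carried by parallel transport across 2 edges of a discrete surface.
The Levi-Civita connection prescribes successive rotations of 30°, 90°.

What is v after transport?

Total rotation: 30° + 90° = 120°. Final vector: (0.9659, 0.2588)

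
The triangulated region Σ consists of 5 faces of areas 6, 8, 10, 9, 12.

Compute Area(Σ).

6 + 8 + 10 + 9 + 12 = 45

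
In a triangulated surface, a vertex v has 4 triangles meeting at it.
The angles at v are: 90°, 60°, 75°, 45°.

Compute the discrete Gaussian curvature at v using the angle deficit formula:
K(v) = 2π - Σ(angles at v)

Sum of angles = 270°. K = 360° - 270° = 90° = π/2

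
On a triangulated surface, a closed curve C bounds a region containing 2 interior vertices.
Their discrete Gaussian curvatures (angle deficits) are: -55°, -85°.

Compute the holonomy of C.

Holonomy = total enclosed curvature = (-55°) + (-85°) = -140°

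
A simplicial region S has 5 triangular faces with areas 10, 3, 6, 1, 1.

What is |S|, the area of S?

10 + 3 + 6 + 1 + 1 = 21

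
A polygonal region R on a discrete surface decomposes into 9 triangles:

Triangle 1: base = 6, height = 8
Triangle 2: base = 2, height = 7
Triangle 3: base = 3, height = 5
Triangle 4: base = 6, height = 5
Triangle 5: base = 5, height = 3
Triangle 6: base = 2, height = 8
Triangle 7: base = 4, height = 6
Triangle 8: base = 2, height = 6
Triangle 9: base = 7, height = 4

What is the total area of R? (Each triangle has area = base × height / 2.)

(1/2)×6×8 + (1/2)×2×7 + (1/2)×3×5 + (1/2)×6×5 + (1/2)×5×3 + (1/2)×2×8 + (1/2)×4×6 + (1/2)×2×6 + (1/2)×7×4 = 101.0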